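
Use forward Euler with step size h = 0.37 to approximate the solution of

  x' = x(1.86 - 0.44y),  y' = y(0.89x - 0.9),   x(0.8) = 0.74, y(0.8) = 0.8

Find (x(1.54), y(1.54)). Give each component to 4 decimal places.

Euler on (x,y): x_{n+1} = x_n + h·x', y_{n+1} = y_n + h·y'.
0.800000: (0.740000, 0.800000); f=(1.115920, -0.193120) → (1.152890, 0.728546)
1.170000: (1.152890, 0.728546); f=(1.774806, 0.091850) → (1.809568, 0.762530)
(x(1.54), y(1.54)) ≈ (1.8096, 0.7625)

1.8096, 0.7625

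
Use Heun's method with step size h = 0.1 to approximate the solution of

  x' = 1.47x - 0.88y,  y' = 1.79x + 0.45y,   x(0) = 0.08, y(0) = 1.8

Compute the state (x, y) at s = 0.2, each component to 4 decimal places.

-0.2756, 1.9402

Heun on (x,y): k1 = f(s_n, state_n); k2 = f(s_n + h, state_n + h·k1); state_{n+1} = state_n + (h/2)·(k1 + k2).
0.000000: (0.080000, 1.800000)
  k1 = (-1.466400, 0.953200)
  predictor → (-0.066640, 1.895320)
  k2 = (-1.765842, 0.733608)
  → (-0.081612, 1.884340)
0.100000: (-0.081612, 1.884340)
  k1 = (-1.778189, 0.701867)
  predictor → (-0.259431, 1.954527)
  k2 = (-2.101348, 0.415156)
  → (-0.275589, 1.940192)
(x(0.2), y(0.2)) ≈ (-0.2756, 1.9402)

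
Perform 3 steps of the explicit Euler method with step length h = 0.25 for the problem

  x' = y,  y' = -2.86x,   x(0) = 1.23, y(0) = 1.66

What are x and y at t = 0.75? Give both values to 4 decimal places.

1.7412, -1.7113

Euler on (x,y): x_{n+1} = x_n + h·x', y_{n+1} = y_n + h·y'.
0.000000: (1.230000, 1.660000); f=(1.660000, -3.517800) → (1.645000, 0.780550)
0.250000: (1.645000, 0.780550); f=(0.780550, -4.704700) → (1.840137, -0.395625)
0.500000: (1.840137, -0.395625); f=(-0.395625, -5.262793) → (1.741231, -1.711323)
(x(0.75), y(0.75)) ≈ (1.7412, -1.7113)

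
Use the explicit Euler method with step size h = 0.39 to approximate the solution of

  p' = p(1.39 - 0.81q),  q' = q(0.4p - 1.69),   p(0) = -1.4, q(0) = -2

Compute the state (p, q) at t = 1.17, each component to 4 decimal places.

-7.5497, -0.0140

Euler on (p,q): p_{n+1} = p_n + h·p', q_{n+1} = q_n + h·q'.
0.000000: (-1.400000, -2.000000); f=(-4.214000, 4.500000) → (-3.043460, -0.245000)
0.390000: (-3.043460, -0.245000); f=(-4.834384, 0.712309) → (-4.928870, 0.032801)
0.780000: (-4.928870, 0.032801); f=(-6.720177, -0.120101) → (-7.549739, -0.014039)
(p(1.17), q(1.17)) ≈ (-7.5497, -0.0140)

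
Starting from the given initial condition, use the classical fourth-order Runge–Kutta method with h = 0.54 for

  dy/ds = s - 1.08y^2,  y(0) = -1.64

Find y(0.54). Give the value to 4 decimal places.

RK4: k1 = f(s_n, y_n); k2 = f(s_n + h/2, y_n + (h/2)·k1); k3 = f(s_n + h/2, y_n + (h/2)·k2); k4 = f(s_n + h, y_n + h·k3); y_{n+1} = y_n + (h/6)·(k1 + 2k2 + 2k3 + k4).
s=0.000000, y=-1.640000:
  k1 = f(0.000000, -1.640000) = -2.904768
  k2 = f(0.270000, -2.424287) = -6.077343
  k3 = f(0.270000, -3.280883) = -11.355325
  k4 = f(0.540000, -7.771876) = -64.694217
  y ← -1.640000 + (0.54/6)·(k1 + 2k2 + 2k3 + k4) = -10.861789
y(0.54) ≈ -10.8618

-10.8618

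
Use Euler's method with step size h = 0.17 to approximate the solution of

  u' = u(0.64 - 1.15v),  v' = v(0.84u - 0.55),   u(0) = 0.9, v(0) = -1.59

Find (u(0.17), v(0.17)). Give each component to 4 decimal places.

1.2777, -1.6457

Euler on (u,v): u_{n+1} = u_n + h·u', v_{n+1} = v_n + h·v'.
0.000000: (0.900000, -1.590000); f=(2.221650, -0.327540) → (1.277681, -1.645682)
(u(0.17), v(0.17)) ≈ (1.2777, -1.6457)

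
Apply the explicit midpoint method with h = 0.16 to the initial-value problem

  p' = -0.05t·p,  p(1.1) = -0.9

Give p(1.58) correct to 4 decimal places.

Midpoint: k1 = f(t_n, p_n); k2 = f(t_n + h/2, p_n + (h/2)·k1); p_{n+1} = p_n + h·k2.
t=1.100000, p=-0.900000:
  k1 = f(1.100000, -0.900000) = 0.049500
  k2 = f(1.180000, -0.896040) = 0.052866
  p ← -0.900000 + 0.16·0.052866 = -0.891541
t=1.260000, p=-0.891541:
  k1 = f(1.260000, -0.891541) = 0.056167
  k2 = f(1.340000, -0.887048) = 0.059432
  p ← -0.891541 + 0.16·0.059432 = -0.882032
t=1.420000, p=-0.882032:
  k1 = f(1.420000, -0.882032) = 0.062624
  k2 = f(1.500000, -0.877022) = 0.065777
  p ← -0.882032 + 0.16·0.065777 = -0.871508
p(1.58) ≈ -0.8715

-0.8715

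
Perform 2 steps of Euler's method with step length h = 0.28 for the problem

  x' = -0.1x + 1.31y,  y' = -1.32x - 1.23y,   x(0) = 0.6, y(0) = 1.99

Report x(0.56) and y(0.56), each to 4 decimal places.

Euler on (x,y): x_{n+1} = x_n + h·x', y_{n+1} = y_n + h·y'.
0.000000: (0.600000, 1.990000); f=(2.546900, -3.239700) → (1.313132, 1.082884)
0.280000: (1.313132, 1.082884); f=(1.287265, -3.065282) → (1.673566, 0.224605)
(x(0.56), y(0.56)) ≈ (1.6736, 0.2246)

1.6736, 0.2246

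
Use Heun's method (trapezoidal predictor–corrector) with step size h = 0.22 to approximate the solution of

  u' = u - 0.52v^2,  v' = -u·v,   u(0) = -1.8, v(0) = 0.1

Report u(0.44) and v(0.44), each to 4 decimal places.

-2.7934, 0.2604

Heun on (u,v): k1 = f(s_n, state_n); k2 = f(s_n + h, state_n + h·k1); state_{n+1} = state_n + (h/2)·(k1 + k2).
0.000000: (-1.800000, 0.100000)
  k1 = (-1.805200, 0.180000)
  predictor → (-2.197144, 0.139600)
  k2 = (-2.207278, 0.306721)
  → (-2.241373, 0.153539)
0.220000: (-2.241373, 0.153539)
  k1 = (-2.253631, 0.344139)
  predictor → (-2.737171, 0.229250)
  k2 = (-2.764500, 0.627496)
  → (-2.793367, 0.260419)
(u(0.44), v(0.44)) ≈ (-2.7934, 0.2604)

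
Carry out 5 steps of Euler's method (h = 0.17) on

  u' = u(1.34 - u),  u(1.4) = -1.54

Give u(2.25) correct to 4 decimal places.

-66.9387

Euler: u_{n+1} = u_n + h·f(x_n, u_n).
x=1.400000, u=-1.540000: f=-4.435200 → u ← -1.540000 + 0.17·(-4.435200) = -2.293984
x=1.570000, u=-2.293984: f=-8.336301 → u ← -2.293984 + 0.17·(-8.336301) = -3.711155
x=1.740000, u=-3.711155: f=-18.745621 → u ← -3.711155 + 0.17·(-18.745621) = -6.897911
x=1.910000, u=-6.897911: f=-56.824373 → u ← -6.897911 + 0.17·(-56.824373) = -16.558054
x=2.080000, u=-16.558054: f=-296.356950 → u ← -16.558054 + 0.17·(-296.356950) = -66.938736
u(2.25) ≈ -66.9387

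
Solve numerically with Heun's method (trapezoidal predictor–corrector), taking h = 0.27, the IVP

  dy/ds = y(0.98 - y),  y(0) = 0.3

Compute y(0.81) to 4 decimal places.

0.4834

Heun: k1 = f(s_n, y_n); k2 = f(s_n + h, y_n + h·k1); y_{n+1} = y_n + (h/2)·(k1 + k2).
s=0.000000, y=0.300000:
  k1 = f(0.000000, 0.300000) = 0.204000
  k2 = f(0.270000, 0.355080) = 0.221897
  y ← 0.300000 + (0.27/2)·(0.204000 + 0.221897) = 0.357496
s=0.270000, y=0.357496:
  k1 = f(0.270000, 0.357496) = 0.222543
  k2 = f(0.540000, 0.417583) = 0.234856
  y ← 0.357496 + (0.27/2)·(0.222543 + 0.234856) = 0.419245
s=0.540000, y=0.419245:
  k1 = f(0.540000, 0.419245) = 0.235094
  k2 = f(0.810000, 0.482720) = 0.240047
  y ← 0.419245 + (0.27/2)·(0.235094 + 0.240047) = 0.483389
y(0.81) ≈ 0.4834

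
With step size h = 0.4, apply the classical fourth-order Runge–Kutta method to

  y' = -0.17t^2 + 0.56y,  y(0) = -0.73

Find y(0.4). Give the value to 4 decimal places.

RK4: k1 = f(t_n, y_n); k2 = f(t_n + h/2, y_n + (h/2)·k1); k3 = f(t_n + h/2, y_n + (h/2)·k2); k4 = f(t_n + h, y_n + h·k3); y_{n+1} = y_n + (h/6)·(k1 + 2k2 + 2k3 + k4).
t=0.000000, y=-0.730000:
  k1 = f(0.000000, -0.730000) = -0.408800
  k2 = f(0.200000, -0.811760) = -0.461386
  k3 = f(0.200000, -0.822277) = -0.467275
  k4 = f(0.400000, -0.916910) = -0.540670
  y ← -0.730000 + (0.4/6)·(k1 + 2k2 + 2k3 + k4) = -0.917119
y(0.4) ≈ -0.9171

-0.9171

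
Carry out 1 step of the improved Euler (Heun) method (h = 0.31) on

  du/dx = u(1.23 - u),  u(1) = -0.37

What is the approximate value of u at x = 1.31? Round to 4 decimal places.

Heun: k1 = f(x_n, u_n); k2 = f(x_n + h, u_n + h·k1); u_{n+1} = u_n + (h/2)·(k1 + k2).
x=1.000000, u=-0.370000:
  k1 = f(1.000000, -0.370000) = -0.592000
  k2 = f(1.310000, -0.553520) = -0.987214
  u ← -0.370000 + (0.31/2)·(-0.592000 + (-0.987214)) = -0.614778
u(1.31) ≈ -0.6148

-0.6148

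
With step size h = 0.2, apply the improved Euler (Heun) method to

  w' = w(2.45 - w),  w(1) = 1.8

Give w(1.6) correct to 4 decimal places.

Heun: k1 = f(s_n, w_n); k2 = f(s_n + h, w_n + h·k1); w_{n+1} = w_n + (h/2)·(k1 + k2).
s=1.000000, w=1.800000:
  k1 = f(1.000000, 1.800000) = 1.170000
  k2 = f(1.200000, 2.034000) = 0.846144
  w ← 1.800000 + (0.2/2)·(1.170000 + 0.846144) = 2.001614
s=1.200000, w=2.001614:
  k1 = f(1.200000, 2.001614) = 0.897495
  k2 = f(1.400000, 2.181113) = 0.586472
  w ← 2.001614 + (0.2/2)·(0.897495 + 0.586472) = 2.150011
s=1.400000, w=2.150011:
  k1 = f(1.400000, 2.150011) = 0.644979
  k2 = f(1.600000, 2.279007) = 0.389694
  w ← 2.150011 + (0.2/2)·(0.644979 + 0.389694) = 2.253478
w(1.6) ≈ 2.2535

2.2535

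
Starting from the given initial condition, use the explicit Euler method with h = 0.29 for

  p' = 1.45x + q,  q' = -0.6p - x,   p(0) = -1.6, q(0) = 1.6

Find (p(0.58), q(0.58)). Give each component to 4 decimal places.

-0.4693, 1.9920

Euler on (p,q): p_{n+1} = p_n + h·p', q_{n+1} = q_n + h·q'.
0.000000: (-1.600000, 1.600000); f=(1.600000, 0.960000) → (-1.136000, 1.878400)
0.290000: (-1.136000, 1.878400); f=(2.298900, 0.391600) → (-0.469319, 1.991964)
(p(0.58), q(0.58)) ≈ (-0.4693, 1.9920)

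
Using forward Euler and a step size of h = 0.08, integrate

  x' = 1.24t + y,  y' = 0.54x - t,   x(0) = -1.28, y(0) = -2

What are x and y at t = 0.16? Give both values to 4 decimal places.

-1.5965, -2.1239

Euler on (x,y): x_{n+1} = x_n + h·x', y_{n+1} = y_n + h·y'.
0.000000: (-1.280000, -2.000000); f=(-2.000000, -0.691200) → (-1.440000, -2.055296)
0.080000: (-1.440000, -2.055296); f=(-1.956096, -0.857600) → (-1.596488, -2.123904)
(x(0.16), y(0.16)) ≈ (-1.5965, -2.1239)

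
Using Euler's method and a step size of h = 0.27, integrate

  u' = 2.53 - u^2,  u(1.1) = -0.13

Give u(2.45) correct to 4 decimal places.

1.5877

Euler: u_{n+1} = u_n + h·f(t_n, u_n).
t=1.100000, u=-0.130000: f=2.513100 → u ← -0.130000 + 0.27·2.513100 = 0.548537
t=1.370000, u=0.548537: f=2.229107 → u ← 0.548537 + 0.27·2.229107 = 1.150396
t=1.640000, u=1.150396: f=1.206589 → u ← 1.150396 + 0.27·1.206589 = 1.476175
t=1.910000, u=1.476175: f=0.350907 → u ← 1.476175 + 0.27·0.350907 = 1.570920
t=2.180000, u=1.570920: f=0.062210 → u ← 1.570920 + 0.27·0.062210 = 1.587717
u(2.45) ≈ 1.5877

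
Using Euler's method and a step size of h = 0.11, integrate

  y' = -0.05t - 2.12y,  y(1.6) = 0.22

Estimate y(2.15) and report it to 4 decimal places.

Euler: y_{n+1} = y_n + h·f(t_n, y_n).
t=1.600000, y=0.220000: f=-0.546400 → y ← 0.220000 + 0.11·(-0.546400) = 0.159896
t=1.710000, y=0.159896: f=-0.424480 → y ← 0.159896 + 0.11·(-0.424480) = 0.113203
t=1.820000, y=0.113203: f=-0.330991 → y ← 0.113203 + 0.11·(-0.330991) = 0.076794
t=1.930000, y=0.076794: f=-0.259304 → y ← 0.076794 + 0.11·(-0.259304) = 0.048271
t=2.040000, y=0.048271: f=-0.204334 → y ← 0.048271 + 0.11·(-0.204334) = 0.025794
y(2.15) ≈ 0.0258

0.0258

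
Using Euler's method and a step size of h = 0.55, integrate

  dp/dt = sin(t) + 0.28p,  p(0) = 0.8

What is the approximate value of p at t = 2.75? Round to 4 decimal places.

Euler: p_{n+1} = p_n + h·f(t_n, p_n).
t=0.000000, p=0.800000: f=0.224000 → p ← 0.800000 + 0.55·0.224000 = 0.923200
t=0.550000, p=0.923200: f=0.781183 → p ← 0.923200 + 0.55·0.781183 = 1.352851
t=1.100000, p=1.352851: f=1.270006 → p ← 1.352851 + 0.55·1.270006 = 2.051354
t=1.650000, p=2.051354: f=1.571244 → p ← 2.051354 + 0.55·1.571244 = 2.915538
t=2.200000, p=2.915538: f=1.624847 → p ← 2.915538 + 0.55·1.624847 = 3.809204
p(2.75) ≈ 3.8092

3.8092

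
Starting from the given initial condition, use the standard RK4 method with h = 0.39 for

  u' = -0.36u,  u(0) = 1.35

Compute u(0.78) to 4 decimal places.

1.0195

RK4: k1 = f(x_n, u_n); k2 = f(x_n + h/2, u_n + (h/2)·k1); k3 = f(x_n + h/2, u_n + (h/2)·k2); k4 = f(x_n + h, u_n + h·k3); u_{n+1} = u_n + (h/6)·(k1 + 2k2 + 2k3 + k4).
x=0.000000, u=1.350000:
  k1 = f(0.000000, 1.350000) = -0.486000
  k2 = f(0.195000, 1.255230) = -0.451883
  k3 = f(0.195000, 1.261883) = -0.454278
  k4 = f(0.390000, 1.172832) = -0.422219
  u ← 1.350000 + (0.39/6)·(k1 + 2k2 + 2k3 + k4) = 1.173165
x=0.390000, u=1.173165:
  k1 = f(0.390000, 1.173165) = -0.422339
  k2 = f(0.585000, 1.090809) = -0.392691
  k3 = f(0.585000, 1.096590) = -0.394772
  k4 = f(0.780000, 1.019204) = -0.366913
  u ← 1.173165 + (0.39/6)·(k1 + 2k2 + 2k3 + k4) = 1.019493
u(0.78) ≈ 1.0195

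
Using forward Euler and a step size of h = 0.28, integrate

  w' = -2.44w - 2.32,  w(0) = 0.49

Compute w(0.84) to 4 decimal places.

Euler: w_{n+1} = w_n + h·f(t_n, w_n).
t=0.000000, w=0.490000: f=-3.515600 → w ← 0.490000 + 0.28·(-3.515600) = -0.494368
t=0.280000, w=-0.494368: f=-1.113742 → w ← -0.494368 + 0.28·(-1.113742) = -0.806216
t=0.560000, w=-0.806216: f=-0.352833 → w ← -0.806216 + 0.28·(-0.352833) = -0.905009
w(0.84) ≈ -0.9050

-0.9050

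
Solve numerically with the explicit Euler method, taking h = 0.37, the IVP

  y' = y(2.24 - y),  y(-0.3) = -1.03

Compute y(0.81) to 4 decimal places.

Euler: y_{n+1} = y_n + h·f(x_n, y_n).
x=-0.300000, y=-1.030000: f=-3.368100 → y ← -1.030000 + 0.37·(-3.368100) = -2.276197
x=0.070000, y=-2.276197: f=-10.279754 → y ← -2.276197 + 0.37·(-10.279754) = -6.079706
x=0.440000, y=-6.079706: f=-50.581367 → y ← -6.079706 + 0.37·(-50.581367) = -24.794812
y(0.81) ≈ -24.7948

-24.7948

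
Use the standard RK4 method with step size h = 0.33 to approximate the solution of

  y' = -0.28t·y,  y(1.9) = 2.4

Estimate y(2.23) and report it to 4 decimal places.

RK4: k1 = f(t_n, y_n); k2 = f(t_n + h/2, y_n + (h/2)·k1); k3 = f(t_n + h/2, y_n + (h/2)·k2); k4 = f(t_n + h, y_n + h·k3); y_{n+1} = y_n + (h/6)·(k1 + 2k2 + 2k3 + k4).
t=1.900000, y=2.400000:
  k1 = f(1.900000, 2.400000) = -1.276800
  k2 = f(2.065000, 2.189328) = -1.265869
  k3 = f(2.065000, 2.191132) = -1.266912
  k4 = f(2.230000, 1.981919) = -1.237510
  y ← 2.400000 + (0.33/6)·(k1 + 2k2 + 2k3 + k4) = 1.983107
y(2.23) ≈ 1.9831

1.9831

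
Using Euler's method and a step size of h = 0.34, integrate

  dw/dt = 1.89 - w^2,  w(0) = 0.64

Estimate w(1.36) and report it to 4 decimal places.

Euler: w_{n+1} = w_n + h·f(t_n, w_n).
t=0.000000, w=0.640000: f=1.480400 → w ← 0.640000 + 0.34·1.480400 = 1.143336
t=0.340000, w=1.143336: f=0.582783 → w ← 1.143336 + 0.34·0.582783 = 1.341482
t=0.680000, w=1.341482: f=0.090426 → w ← 1.341482 + 0.34·0.090426 = 1.372227
t=1.020000, w=1.372227: f=0.006993 → w ← 1.372227 + 0.34·0.006993 = 1.374605
w(1.36) ≈ 1.3746

1.3746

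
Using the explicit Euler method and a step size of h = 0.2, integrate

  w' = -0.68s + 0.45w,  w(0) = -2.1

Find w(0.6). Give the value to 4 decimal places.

Euler: w_{n+1} = w_n + h·f(s_n, w_n).
s=0.000000, w=-2.100000: f=-0.945000 → w ← -2.100000 + 0.2·(-0.945000) = -2.289000
s=0.200000, w=-2.289000: f=-1.166050 → w ← -2.289000 + 0.2·(-1.166050) = -2.522210
s=0.400000, w=-2.522210: f=-1.406995 → w ← -2.522210 + 0.2·(-1.406995) = -2.803609
w(0.6) ≈ -2.8036

-2.8036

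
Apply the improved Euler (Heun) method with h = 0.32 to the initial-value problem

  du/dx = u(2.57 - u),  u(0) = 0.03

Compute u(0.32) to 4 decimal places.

0.0641

Heun: k1 = f(x_n, u_n); k2 = f(x_n + h, u_n + h·k1); u_{n+1} = u_n + (h/2)·(k1 + k2).
x=0.000000, u=0.030000:
  k1 = f(0.000000, 0.030000) = 0.076200
  k2 = f(0.320000, 0.054384) = 0.136809
  u ← 0.030000 + (0.32/2)·(0.076200 + 0.136809) = 0.064081
u(0.32) ≈ 0.0641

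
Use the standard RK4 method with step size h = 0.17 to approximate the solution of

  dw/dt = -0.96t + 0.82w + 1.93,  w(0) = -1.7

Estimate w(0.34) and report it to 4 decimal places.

RK4: k1 = f(t_n, w_n); k2 = f(t_n + h/2, w_n + (h/2)·k1); k3 = f(t_n + h/2, w_n + (h/2)·k2); k4 = f(t_n + h, w_n + h·k3); w_{n+1} = w_n + (h/6)·(k1 + 2k2 + 2k3 + k4).
t=0.000000, w=-1.700000:
  k1 = f(0.000000, -1.700000) = 0.536000
  k2 = f(0.085000, -1.654440) = 0.491759
  k3 = f(0.085000, -1.658200) = 0.488676
  k4 = f(0.170000, -1.616925) = 0.440921
  w ← -1.700000 + (0.17/6)·(k1 + 2k2 + 2k3 + k4) = -1.616763
t=0.170000, w=-1.616763:
  k1 = f(0.170000, -1.616763) = 0.441055
  k2 = f(0.255000, -1.579273) = 0.390196
  k3 = f(0.255000, -1.583596) = 0.386651
  k4 = f(0.340000, -1.551032) = 0.331754
  w ← -1.616763 + (0.17/6)·(k1 + 2k2 + 2k3 + k4) = -1.550845
w(0.34) ≈ -1.5508

-1.5508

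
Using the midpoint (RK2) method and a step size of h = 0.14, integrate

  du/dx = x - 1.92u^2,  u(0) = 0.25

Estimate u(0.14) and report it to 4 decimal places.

0.2441

Midpoint: k1 = f(x_n, u_n); k2 = f(x_n + h/2, u_n + (h/2)·k1); u_{n+1} = u_n + h·k2.
x=0.000000, u=0.250000:
  k1 = f(0.000000, 0.250000) = -0.120000
  k2 = f(0.070000, 0.241600) = -0.042071
  u ← 0.250000 + 0.14·(-0.042071) = 0.244110
u(0.14) ≈ 0.2441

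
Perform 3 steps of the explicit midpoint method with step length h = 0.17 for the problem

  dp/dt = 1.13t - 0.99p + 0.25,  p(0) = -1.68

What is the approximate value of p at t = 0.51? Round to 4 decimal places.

-0.7901

Midpoint: k1 = f(t_n, p_n); k2 = f(t_n + h/2, p_n + (h/2)·k1); p_{n+1} = p_n + h·k2.
t=0.000000, p=-1.680000:
  k1 = f(0.000000, -1.680000) = 1.913200
  k2 = f(0.085000, -1.517378) = 1.848254
  p ← -1.680000 + 0.17·1.848254 = -1.365797
t=0.170000, p=-1.365797:
  k1 = f(0.170000, -1.365797) = 1.794239
  k2 = f(0.255000, -1.213286) = 1.739304
  p ← -1.365797 + 0.17·1.739304 = -1.070115
t=0.340000, p=-1.070115:
  k1 = f(0.340000, -1.070115) = 1.693614
  k2 = f(0.425000, -0.926158) = 1.647146
  p ← -1.070115 + 0.17·1.647146 = -0.790100
p(0.51) ≈ -0.7901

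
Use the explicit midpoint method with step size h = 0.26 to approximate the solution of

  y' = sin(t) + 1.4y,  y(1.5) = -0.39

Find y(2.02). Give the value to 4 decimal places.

-0.0657

Midpoint: k1 = f(t_n, y_n); k2 = f(t_n + h/2, y_n + (h/2)·k1); y_{n+1} = y_n + h·k2.
t=1.500000, y=-0.390000:
  k1 = f(1.500000, -0.390000) = 0.451495
  k2 = f(1.630000, -0.331306) = 0.534420
  y ← -0.390000 + 0.26·0.534420 = -0.251051
t=1.760000, y=-0.251051:
  k1 = f(1.760000, -0.251051) = 0.630683
  k2 = f(1.890000, -0.169062) = 0.712799
  y ← -0.251051 + 0.26·0.712799 = -0.065723
y(2.02) ≈ -0.0657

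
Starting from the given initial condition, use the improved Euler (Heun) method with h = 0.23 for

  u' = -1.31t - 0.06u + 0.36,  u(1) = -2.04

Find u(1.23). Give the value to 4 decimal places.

Heun: k1 = f(t_n, u_n); k2 = f(t_n + h, u_n + h·k1); u_{n+1} = u_n + (h/2)·(k1 + k2).
t=1.000000, u=-2.040000:
  k1 = f(1.000000, -2.040000) = -0.827600
  k2 = f(1.230000, -2.230348) = -1.117479
  u ← -2.040000 + (0.23/2)·(-0.827600 + (-1.117479)) = -2.263684
u(1.23) ≈ -2.2637

-2.2637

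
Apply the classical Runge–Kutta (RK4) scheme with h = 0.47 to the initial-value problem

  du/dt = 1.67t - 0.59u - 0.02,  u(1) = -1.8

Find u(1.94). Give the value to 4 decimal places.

0.7752

RK4: k1 = f(t_n, u_n); k2 = f(t_n + h/2, u_n + (h/2)·k1); k3 = f(t_n + h/2, u_n + (h/2)·k2); k4 = f(t_n + h, u_n + h·k3); u_{n+1} = u_n + (h/6)·(k1 + 2k2 + 2k3 + k4).
t=1.000000, u=-1.800000:
  k1 = f(1.000000, -1.800000) = 2.712000
  k2 = f(1.235000, -1.162680) = 2.728431
  k3 = f(1.235000, -1.158819) = 2.726153
  k4 = f(1.470000, -0.518708) = 2.740938
  u ← -1.800000 + (0.47/6)·(k1 + 2k2 + 2k3 + k4) = -0.518302
t=1.470000, u=-0.518302:
  k1 = f(1.470000, -0.518302) = 2.740698
  k2 = f(1.705000, 0.125762) = 2.753150
  k3 = f(1.705000, 0.128689) = 2.751424
  k4 = f(1.940000, 0.774867) = 2.762628
  u ← -0.518302 + (0.47/6)·(k1 + 2k2 + 2k3 + k4) = 0.775175
u(1.94) ≈ 0.7752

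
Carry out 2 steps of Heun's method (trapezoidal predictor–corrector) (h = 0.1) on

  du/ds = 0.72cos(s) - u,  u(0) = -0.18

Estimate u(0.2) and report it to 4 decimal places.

Heun: k1 = f(s_n, u_n); k2 = f(s_n + h, u_n + h·k1); u_{n+1} = u_n + (h/2)·(k1 + k2).
s=0.000000, u=-0.180000:
  k1 = f(0.000000, -0.180000) = 0.900000
  k2 = f(0.100000, -0.090000) = 0.806403
  u ← -0.180000 + (0.1/2)·(0.900000 + 0.806403) = -0.094680
s=0.100000, u=-0.094680:
  k1 = f(0.100000, -0.094680) = 0.811083
  k2 = f(0.200000, -0.013572) = 0.719220
  u ← -0.094680 + (0.1/2)·(0.811083 + 0.719220) = -0.018165
u(0.2) ≈ -0.0182

-0.0182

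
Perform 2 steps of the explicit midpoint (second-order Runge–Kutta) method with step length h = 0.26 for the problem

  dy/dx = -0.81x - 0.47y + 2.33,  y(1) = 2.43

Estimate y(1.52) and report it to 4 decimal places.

Midpoint: k1 = f(x_n, y_n); k2 = f(x_n + h/2, y_n + (h/2)·k1); y_{n+1} = y_n + h·k2.
x=1.000000, y=2.430000:
  k1 = f(1.000000, 2.430000) = 0.377900
  k2 = f(1.130000, 2.479127) = 0.249510
  y ← 2.430000 + 0.26·0.249510 = 2.494873
x=1.260000, y=2.494873:
  k1 = f(1.260000, 2.494873) = 0.136810
  k2 = f(1.390000, 2.512658) = 0.023151
  y ← 2.494873 + 0.26·0.023151 = 2.500892
y(1.52) ≈ 2.5009

2.5009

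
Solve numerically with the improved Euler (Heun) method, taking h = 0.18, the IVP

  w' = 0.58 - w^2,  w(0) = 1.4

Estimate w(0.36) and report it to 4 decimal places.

Heun: k1 = f(x_n, w_n); k2 = f(x_n + h, w_n + h·k1); w_{n+1} = w_n + (h/2)·(k1 + k2).
x=0.000000, w=1.400000:
  k1 = f(0.000000, 1.400000) = -1.380000
  k2 = f(0.180000, 1.151600) = -0.746183
  w ← 1.400000 + (0.18/2)·(-1.380000 + (-0.746183)) = 1.208644
x=0.180000, w=1.208644:
  k1 = f(0.180000, 1.208644) = -0.880819
  k2 = f(0.360000, 1.050096) = -0.522702
  w ← 1.208644 + (0.18/2)·(-0.880819 + (-0.522702)) = 1.082327
w(0.36) ≈ 1.0823

1.0823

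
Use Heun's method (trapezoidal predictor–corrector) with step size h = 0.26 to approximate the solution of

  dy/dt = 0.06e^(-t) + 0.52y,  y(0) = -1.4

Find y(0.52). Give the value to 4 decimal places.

Heun: k1 = f(t_n, y_n); k2 = f(t_n + h, y_n + h·k1); y_{n+1} = y_n + (h/2)·(k1 + k2).
t=0.000000, y=-1.400000:
  k1 = f(0.000000, -1.400000) = -0.668000
  k2 = f(0.260000, -1.573680) = -0.772051
  y ← -1.400000 + (0.26/2)·(-0.668000 + (-0.772051)) = -1.587207
t=0.260000, y=-1.587207:
  k1 = f(0.260000, -1.587207) = -0.779084
  k2 = f(0.520000, -1.789768) = -0.895008
  y ← -1.587207 + (0.26/2)·(-0.779084 + (-0.895008)) = -1.804839
y(0.52) ≈ -1.8048

-1.8048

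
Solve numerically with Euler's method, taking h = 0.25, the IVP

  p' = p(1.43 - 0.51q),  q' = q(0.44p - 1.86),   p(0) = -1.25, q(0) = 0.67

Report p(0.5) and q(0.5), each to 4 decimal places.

-2.1046, 0.0959

Euler on (p,q): p_{n+1} = p_n + h·p', q_{n+1} = q_n + h·q'.
0.000000: (-1.250000, 0.670000); f=(-1.360375, -1.614700) → (-1.590094, 0.266325)
0.250000: (-1.590094, 0.266325); f=(-2.057858, -0.681696) → (-2.104558, 0.095901)
(p(0.5), q(0.5)) ≈ (-2.1046, 0.0959)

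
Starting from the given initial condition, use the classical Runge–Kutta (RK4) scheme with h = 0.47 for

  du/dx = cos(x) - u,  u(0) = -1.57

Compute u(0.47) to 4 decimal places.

RK4: k1 = f(x_n, u_n); k2 = f(x_n + h/2, u_n + (h/2)·k1); k3 = f(x_n + h/2, u_n + (h/2)·k2); k4 = f(x_n + h, u_n + h·k3); u_{n+1} = u_n + (h/6)·(k1 + 2k2 + 2k3 + k4).
x=0.000000, u=-1.570000:
  k1 = f(0.000000, -1.570000) = 2.570000
  k2 = f(0.235000, -0.966050) = 1.938564
  k3 = f(0.235000, -1.114437) = 2.086952
  k4 = f(0.470000, -0.589133) = 1.480701
  u ← -1.570000 + (0.47/6)·(k1 + 2k2 + 2k3 + k4) = -0.622031
u(0.47) ≈ -0.6220

-0.6220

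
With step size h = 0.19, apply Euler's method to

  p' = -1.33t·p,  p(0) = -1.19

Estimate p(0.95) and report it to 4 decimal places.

Euler: p_{n+1} = p_n + h·f(t_n, p_n).
t=0.000000, p=-1.190000: f=0.000000 → p ← -1.190000 + 0.19·0.000000 = -1.190000
t=0.190000, p=-1.190000: f=0.300713 → p ← -1.190000 + 0.19·0.300713 = -1.132865
t=0.380000, p=-1.132865: f=0.572550 → p ← -1.132865 + 0.19·0.572550 = -1.024080
t=0.570000, p=-1.024080: f=0.776355 → p ← -1.024080 + 0.19·0.776355 = -0.876573
t=0.760000, p=-0.876573: f=0.886040 → p ← -0.876573 + 0.19·0.886040 = -0.708225
p(0.95) ≈ -0.7082

-0.7082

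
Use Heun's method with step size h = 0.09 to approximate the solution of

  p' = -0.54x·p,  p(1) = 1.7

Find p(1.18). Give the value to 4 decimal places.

Heun: k1 = f(x_n, p_n); k2 = f(x_n + h, p_n + h·k1); p_{n+1} = p_n + (h/2)·(k1 + k2).
x=1.000000, p=1.700000:
  k1 = f(1.000000, 1.700000) = -0.918000
  k2 = f(1.090000, 1.617380) = -0.951990
  p ← 1.700000 + (0.09/2)·(-0.918000 + (-0.951990)) = 1.615850
x=1.090000, p=1.615850:
  k1 = f(1.090000, 1.615850) = -0.951090
  k2 = f(1.180000, 1.530252) = -0.975077
  p ← 1.615850 + (0.09/2)·(-0.951090 + (-0.975077)) = 1.529173
p(1.18) ≈ 1.5292

1.5292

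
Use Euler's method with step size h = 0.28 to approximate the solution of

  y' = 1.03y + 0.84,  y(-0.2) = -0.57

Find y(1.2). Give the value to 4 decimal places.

Euler: y_{n+1} = y_n + h·f(t_n, y_n).
t=-0.200000, y=-0.570000: f=0.252900 → y ← -0.570000 + 0.28·0.252900 = -0.499188
t=0.080000, y=-0.499188: f=0.325836 → y ← -0.499188 + 0.28·0.325836 = -0.407954
t=0.360000, y=-0.407954: f=0.419808 → y ← -0.407954 + 0.28·0.419808 = -0.290408
t=0.640000, y=-0.290408: f=0.540880 → y ← -0.290408 + 0.28·0.540880 = -0.138961
t=0.920000, y=-0.138961: f=0.696870 → y ← -0.138961 + 0.28·0.696870 = 0.056162
y(1.2) ≈ 0.0562

0.0562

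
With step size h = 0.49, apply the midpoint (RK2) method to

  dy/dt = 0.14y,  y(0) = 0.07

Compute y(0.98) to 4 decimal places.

0.0803

Midpoint: k1 = f(t_n, y_n); k2 = f(t_n + h/2, y_n + (h/2)·k1); y_{n+1} = y_n + h·k2.
t=0.000000, y=0.070000:
  k1 = f(0.000000, 0.070000) = 0.009800
  k2 = f(0.245000, 0.072401) = 0.010136
  y ← 0.070000 + 0.49·0.010136 = 0.074967
t=0.490000, y=0.074967:
  k1 = f(0.490000, 0.074967) = 0.010495
  k2 = f(0.735000, 0.077538) = 0.010855
  y ← 0.074967 + 0.49·0.010855 = 0.080286
y(0.98) ≈ 0.0803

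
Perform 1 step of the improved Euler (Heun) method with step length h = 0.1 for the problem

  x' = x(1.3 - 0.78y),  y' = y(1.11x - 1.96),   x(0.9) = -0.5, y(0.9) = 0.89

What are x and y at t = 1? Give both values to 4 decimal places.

-0.5358, 0.6932

Heun on (x,y): k1 = f(t_n, state_n); k2 = f(t_n + h, state_n + h·k1); state_{n+1} = state_n + (h/2)·(k1 + k2).
0.900000: (-0.500000, 0.890000)
  k1 = (-0.302900, -2.238350)
  predictor → (-0.530290, 0.666165)
  k2 = (-0.413834, -1.697803)
  → (-0.535837, 0.693192)
(x(1), y(1)) ≈ (-0.5358, 0.6932)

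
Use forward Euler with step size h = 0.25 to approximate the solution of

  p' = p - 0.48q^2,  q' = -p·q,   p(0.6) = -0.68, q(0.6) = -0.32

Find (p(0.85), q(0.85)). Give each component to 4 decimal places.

-0.8623, -0.3744

Euler on (p,q): p_{n+1} = p_n + h·p', q_{n+1} = q_n + h·q'.
0.600000: (-0.680000, -0.320000); f=(-0.729152, -0.217600) → (-0.862288, -0.374400)
(p(0.85), q(0.85)) ≈ (-0.8623, -0.3744)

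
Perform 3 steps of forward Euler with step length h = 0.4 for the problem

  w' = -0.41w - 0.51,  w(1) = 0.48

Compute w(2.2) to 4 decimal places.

-0.2367

Euler: w_{n+1} = w_n + h·f(t_n, w_n).
t=1.000000, w=0.480000: f=-0.706800 → w ← 0.480000 + 0.4·(-0.706800) = 0.197280
t=1.400000, w=0.197280: f=-0.590885 → w ← 0.197280 + 0.4·(-0.590885) = -0.039074
t=1.800000, w=-0.039074: f=-0.493980 → w ← -0.039074 + 0.4·(-0.493980) = -0.236666
w(2.2) ≈ -0.2367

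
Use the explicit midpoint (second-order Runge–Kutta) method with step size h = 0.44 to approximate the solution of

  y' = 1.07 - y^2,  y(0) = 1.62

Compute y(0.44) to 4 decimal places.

1.3721

Midpoint: k1 = f(x_n, y_n); k2 = f(x_n + h/2, y_n + (h/2)·k1); y_{n+1} = y_n + h·k2.
x=0.000000, y=1.620000:
  k1 = f(0.000000, 1.620000) = -1.554400
  k2 = f(0.220000, 1.278032) = -0.563366
  y ← 1.620000 + 0.44·(-0.563366) = 1.372119
y(0.44) ≈ 1.3721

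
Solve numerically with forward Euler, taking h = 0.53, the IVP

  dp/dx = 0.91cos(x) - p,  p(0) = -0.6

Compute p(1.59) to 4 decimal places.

0.4756

Euler: p_{n+1} = p_n + h·f(x_n, p_n).
x=0.000000, p=-0.600000: f=1.510000 → p ← -0.600000 + 0.53·1.510000 = 0.200300
x=0.530000, p=0.200300: f=0.584854 → p ← 0.200300 + 0.53·0.584854 = 0.510273
x=1.060000, p=0.510273: f=-0.065399 → p ← 0.510273 + 0.53·(-0.065399) = 0.475611
p(1.59) ≈ 0.4756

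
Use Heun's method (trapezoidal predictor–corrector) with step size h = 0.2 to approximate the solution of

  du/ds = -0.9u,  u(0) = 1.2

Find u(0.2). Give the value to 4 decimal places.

Heun: k1 = f(s_n, u_n); k2 = f(s_n + h, u_n + h·k1); u_{n+1} = u_n + (h/2)·(k1 + k2).
s=0.000000, u=1.200000:
  k1 = f(0.000000, 1.200000) = -1.080000
  k2 = f(0.200000, 0.984000) = -0.885600
  u ← 1.200000 + (0.2/2)·(-1.080000 + (-0.885600)) = 1.003440
u(0.2) ≈ 1.0034

1.0034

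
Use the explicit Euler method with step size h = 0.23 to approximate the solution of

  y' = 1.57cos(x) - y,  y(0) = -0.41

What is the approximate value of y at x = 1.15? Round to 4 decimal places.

Euler: y_{n+1} = y_n + h·f(x_n, y_n).
x=0.000000, y=-0.410000: f=1.980000 → y ← -0.410000 + 0.23·1.980000 = 0.045400
x=0.230000, y=0.045400: f=1.483256 → y ← 0.045400 + 0.23·1.483256 = 0.386549
x=0.460000, y=0.386549: f=1.020253 → y ← 0.386549 + 0.23·1.020253 = 0.621207
x=0.690000, y=0.621207: f=0.589649 → y ← 0.621207 + 0.23·0.589649 = 0.756827
x=0.920000, y=0.756827: f=0.194311 → y ← 0.756827 + 0.23·0.194311 = 0.801518
y(1.15) ≈ 0.8015

0.8015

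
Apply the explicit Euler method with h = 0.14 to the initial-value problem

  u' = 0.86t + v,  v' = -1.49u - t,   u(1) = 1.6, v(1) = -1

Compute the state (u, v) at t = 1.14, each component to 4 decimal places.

Euler on (u,v): u_{n+1} = u_n + h·u', v_{n+1} = v_n + h·v'.
1.000000: (1.600000, -1.000000); f=(-0.140000, -3.384000) → (1.580400, -1.473760)
(u(1.14), v(1.14)) ≈ (1.5804, -1.4738)

1.5804, -1.4738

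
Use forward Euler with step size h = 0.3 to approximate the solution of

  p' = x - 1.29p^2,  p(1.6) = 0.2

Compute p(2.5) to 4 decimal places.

Euler: p_{n+1} = p_n + h·f(x_n, p_n).
x=1.600000, p=0.200000: f=1.548400 → p ← 0.200000 + 0.3·1.548400 = 0.664520
x=1.900000, p=0.664520: f=1.330353 → p ← 0.664520 + 0.3·1.330353 = 1.063626
x=2.200000, p=1.063626: f=0.740623 → p ← 1.063626 + 0.3·0.740623 = 1.285813
p(2.5) ≈ 1.2858

1.2858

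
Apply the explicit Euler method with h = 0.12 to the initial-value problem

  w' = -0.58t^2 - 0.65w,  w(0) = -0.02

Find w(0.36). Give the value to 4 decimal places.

-0.0206

Euler: w_{n+1} = w_n + h·f(t_n, w_n).
t=0.000000, w=-0.020000: f=0.013000 → w ← -0.020000 + 0.12·0.013000 = -0.018440
t=0.120000, w=-0.018440: f=0.003634 → w ← -0.018440 + 0.12·0.003634 = -0.018004
t=0.240000, w=-0.018004: f=-0.021705 → w ← -0.018004 + 0.12·(-0.021705) = -0.020609
w(0.36) ≈ -0.0206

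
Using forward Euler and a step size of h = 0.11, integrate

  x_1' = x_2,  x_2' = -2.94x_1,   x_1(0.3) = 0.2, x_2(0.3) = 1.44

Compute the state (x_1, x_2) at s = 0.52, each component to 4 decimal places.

Euler on (x_1,x_2): x_1_{n+1} = x_1_n + h·x_1', x_2_{n+1} = x_2_n + h·x_2'.
0.300000: (0.200000, 1.440000); f=(1.440000, -0.588000) → (0.358400, 1.375320)
0.410000: (0.358400, 1.375320); f=(1.375320, -1.053696) → (0.509685, 1.259413)
(x_1(0.52), x_2(0.52)) ≈ (0.5097, 1.2594)

0.5097, 1.2594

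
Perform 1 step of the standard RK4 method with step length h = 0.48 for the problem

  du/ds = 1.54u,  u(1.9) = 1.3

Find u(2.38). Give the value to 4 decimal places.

2.7198

RK4: k1 = f(s_n, u_n); k2 = f(s_n + h/2, u_n + (h/2)·k1); k3 = f(s_n + h/2, u_n + (h/2)·k2); k4 = f(s_n + h, u_n + h·k3); u_{n+1} = u_n + (h/6)·(k1 + 2k2 + 2k3 + k4).
s=1.900000, u=1.300000:
  k1 = f(1.900000, 1.300000) = 2.002000
  k2 = f(2.140000, 1.780480) = 2.741939
  k3 = f(2.140000, 1.958065) = 3.015421
  k4 = f(2.380000, 2.747402) = 4.230999
  u ← 1.300000 + (0.48/6)·(k1 + 2k2 + 2k3 + k4) = 2.719818
u(2.38) ≈ 2.7198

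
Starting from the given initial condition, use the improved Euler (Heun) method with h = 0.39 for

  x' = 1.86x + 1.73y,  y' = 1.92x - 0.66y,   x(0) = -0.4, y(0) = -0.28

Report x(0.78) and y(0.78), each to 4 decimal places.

-3.0789, -1.7199

Heun on (x,y): k1 = f(t_n, state_n); k2 = f(t_n + h, state_n + h·k1); state_{n+1} = state_n + (h/2)·(k1 + k2).
0.000000: (-0.400000, -0.280000)
  k1 = (-1.228400, -0.583200)
  predictor → (-0.879076, -0.507448)
  k2 = (-2.512966, -1.352910)
  → (-1.129566, -0.657541)
0.390000: (-1.129566, -0.657541)
  k1 = (-3.238540, -1.734790)
  predictor → (-2.392597, -1.334110)
  k2 = (-6.758241, -3.713274)
  → (-3.078939, -1.719914)
(x(0.78), y(0.78)) ≈ (-3.0789, -1.7199)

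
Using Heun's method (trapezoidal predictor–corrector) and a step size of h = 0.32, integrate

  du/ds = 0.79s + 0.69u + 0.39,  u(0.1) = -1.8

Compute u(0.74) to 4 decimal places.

Heun: k1 = f(s_n, u_n); k2 = f(s_n + h, u_n + h·k1); u_{n+1} = u_n + (h/2)·(k1 + k2).
s=0.100000, u=-1.800000:
  k1 = f(0.100000, -1.800000) = -0.773000
  k2 = f(0.420000, -2.047360) = -0.690878
  u ← -1.800000 + (0.32/2)·(-0.773000 + (-0.690878)) = -2.034221
s=0.420000, u=-2.034221:
  k1 = f(0.420000, -2.034221) = -0.681812
  k2 = f(0.740000, -2.252400) = -0.579556
  u ← -2.034221 + (0.32/2)·(-0.681812 + (-0.579556)) = -2.236040
u(0.74) ≈ -2.2360

-2.2360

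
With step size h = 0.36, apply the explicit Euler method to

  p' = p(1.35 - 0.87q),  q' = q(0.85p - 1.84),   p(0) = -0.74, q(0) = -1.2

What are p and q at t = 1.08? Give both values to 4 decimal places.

-3.1205, -0.0034

Euler on (p,q): p_{n+1} = p_n + h·p', q_{n+1} = q_n + h·q'.
0.000000: (-0.740000, -1.200000); f=(-1.771560, 2.962800) → (-1.377762, -0.133392)
0.360000: (-1.377762, -0.133392); f=(-2.019869, 0.401656) → (-2.104914, 0.011204)
0.720000: (-2.104914, 0.011204); f=(-2.821116, -0.040662) → (-3.120516, -0.003434)
(p(1.08), q(1.08)) ≈ (-3.1205, -0.0034)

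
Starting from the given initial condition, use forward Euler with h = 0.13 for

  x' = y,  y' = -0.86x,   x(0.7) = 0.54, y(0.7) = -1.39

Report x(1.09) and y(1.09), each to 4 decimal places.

-0.0230, -1.5096

Euler on (x,y): x_{n+1} = x_n + h·x', y_{n+1} = y_n + h·y'.
0.700000: (0.540000, -1.390000); f=(-1.390000, -0.464400) → (0.359300, -1.450372)
0.830000: (0.359300, -1.450372); f=(-1.450372, -0.308998) → (0.170752, -1.490542)
0.960000: (0.170752, -1.490542); f=(-1.490542, -0.146846) → (-0.023019, -1.509632)
(x(1.09), y(1.09)) ≈ (-0.0230, -1.5096)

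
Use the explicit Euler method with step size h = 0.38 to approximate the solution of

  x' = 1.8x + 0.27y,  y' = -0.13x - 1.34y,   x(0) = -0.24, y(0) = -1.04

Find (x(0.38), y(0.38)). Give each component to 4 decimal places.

-0.5109, -0.4986

Euler on (x,y): x_{n+1} = x_n + h·x', y_{n+1} = y_n + h·y'.
0.000000: (-0.240000, -1.040000); f=(-0.712800, 1.424800) → (-0.510864, -0.498576)
(x(0.38), y(0.38)) ≈ (-0.5109, -0.4986)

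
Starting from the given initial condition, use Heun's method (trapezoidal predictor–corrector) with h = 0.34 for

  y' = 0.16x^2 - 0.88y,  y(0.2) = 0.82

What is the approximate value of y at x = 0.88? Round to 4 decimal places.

0.4889

Heun: k1 = f(x_n, y_n); k2 = f(x_n + h, y_n + h·k1); y_{n+1} = y_n + (h/2)·(k1 + k2).
x=0.200000, y=0.820000:
  k1 = f(0.200000, 0.820000) = -0.715200
  k2 = f(0.540000, 0.576832) = -0.460956
  y ← 0.820000 + (0.34/2)·(-0.715200 + (-0.460956)) = 0.620053
x=0.540000, y=0.620053:
  k1 = f(0.540000, 0.620053) = -0.498991
  k2 = f(0.880000, 0.450396) = -0.272445
  y ← 0.620053 + (0.34/2)·(-0.498991 + (-0.272445)) = 0.488909
y(0.88) ≈ 0.4889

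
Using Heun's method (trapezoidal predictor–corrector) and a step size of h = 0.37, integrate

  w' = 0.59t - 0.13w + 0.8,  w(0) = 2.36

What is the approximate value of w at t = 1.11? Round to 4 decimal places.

Heun: k1 = f(t_n, w_n); k2 = f(t_n + h, w_n + h·k1); w_{n+1} = w_n + (h/2)·(k1 + k2).
t=0.000000, w=2.360000:
  k1 = f(0.000000, 2.360000) = 0.493200
  k2 = f(0.370000, 2.542484) = 0.687777
  w ← 2.360000 + (0.37/2)·(0.493200 + 0.687777) = 2.578481
t=0.370000, w=2.578481:
  k1 = f(0.370000, 2.578481) = 0.683098
  k2 = f(0.740000, 2.831227) = 0.868541
  w ← 2.578481 + (0.37/2)·(0.683098 + 0.868541) = 2.865534
t=0.740000, w=2.865534:
  k1 = f(0.740000, 2.865534) = 0.864081
  k2 = f(1.110000, 3.185244) = 1.040818
  w ← 2.865534 + (0.37/2)·(0.864081 + 1.040818) = 3.217940
w(1.11) ≈ 3.2179

3.2179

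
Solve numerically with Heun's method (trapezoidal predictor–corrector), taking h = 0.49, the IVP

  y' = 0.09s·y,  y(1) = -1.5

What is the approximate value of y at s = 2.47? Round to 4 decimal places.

Heun: k1 = f(s_n, y_n); k2 = f(s_n + h, y_n + h·k1); y_{n+1} = y_n + (h/2)·(k1 + k2).
s=1.000000, y=-1.500000:
  k1 = f(1.000000, -1.500000) = -0.135000
  k2 = f(1.490000, -1.566150) = -0.210021
  y ← -1.500000 + (0.49/2)·(-0.135000 + (-0.210021)) = -1.584530
s=1.490000, y=-1.584530:
  k1 = f(1.490000, -1.584530) = -0.212485
  k2 = f(1.980000, -1.688648) = -0.300917
  y ← -1.584530 + (0.49/2)·(-0.212485 + (-0.300917)) = -1.710314
s=1.980000, y=-1.710314:
  k1 = f(1.980000, -1.710314) = -0.304778
  k2 = f(2.470000, -1.859655) = -0.413401
  y ← -1.710314 + (0.49/2)·(-0.304778 + (-0.413401)) = -1.886268
y(2.47) ≈ -1.8863

-1.8863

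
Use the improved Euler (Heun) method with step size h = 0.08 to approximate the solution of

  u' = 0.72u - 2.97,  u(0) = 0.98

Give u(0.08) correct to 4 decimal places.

0.7936

Heun: k1 = f(x_n, u_n); k2 = f(x_n + h, u_n + h·k1); u_{n+1} = u_n + (h/2)·(k1 + k2).
x=0.000000, u=0.980000:
  k1 = f(0.000000, 0.980000) = -2.264400
  k2 = f(0.080000, 0.798848) = -2.394829
  u ← 0.980000 + (0.08/2)·(-2.264400 + (-2.394829)) = 0.793631
u(0.08) ≈ 0.7936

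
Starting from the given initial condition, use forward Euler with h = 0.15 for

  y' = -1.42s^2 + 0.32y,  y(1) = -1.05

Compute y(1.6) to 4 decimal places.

Euler: y_{n+1} = y_n + h·f(s_n, y_n).
s=1.000000, y=-1.050000: f=-1.756000 → y ← -1.050000 + 0.15·(-1.756000) = -1.313400
s=1.150000, y=-1.313400: f=-2.298238 → y ← -1.313400 + 0.15·(-2.298238) = -1.658136
s=1.300000, y=-1.658136: f=-2.930403 → y ← -1.658136 + 0.15·(-2.930403) = -2.097696
s=1.450000, y=-2.097696: f=-3.656813 → y ← -2.097696 + 0.15·(-3.656813) = -2.646218
y(1.6) ≈ -2.6462

-2.6462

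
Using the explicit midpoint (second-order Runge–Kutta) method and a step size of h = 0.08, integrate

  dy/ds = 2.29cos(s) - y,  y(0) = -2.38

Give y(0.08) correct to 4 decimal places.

-2.0215

Midpoint: k1 = f(s_n, y_n); k2 = f(s_n + h/2, y_n + (h/2)·k1); y_{n+1} = y_n + h·k2.
s=0.000000, y=-2.380000:
  k1 = f(0.000000, -2.380000) = 4.670000
  k2 = f(0.040000, -2.193200) = 4.481368
  y ← -2.380000 + 0.08·4.481368 = -2.021491
y(0.08) ≈ -2.0215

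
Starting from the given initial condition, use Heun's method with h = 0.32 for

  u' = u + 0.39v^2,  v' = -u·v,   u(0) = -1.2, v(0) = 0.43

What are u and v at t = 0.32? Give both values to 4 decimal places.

Heun on (u,v): k1 = f(t_n, state_n); k2 = f(t_n + h, state_n + h·k1); state_{n+1} = state_n + (h/2)·(k1 + k2).
0.000000: (-1.200000, 0.430000)
  k1 = (-1.127889, 0.516000)
  predictor → (-1.560924, 0.595120)
  k2 = (-1.422799, 0.928937)
  → (-1.608110, 0.661190)
(u(0.32), v(0.32)) ≈ (-1.6081, 0.6612)

-1.6081, 0.6612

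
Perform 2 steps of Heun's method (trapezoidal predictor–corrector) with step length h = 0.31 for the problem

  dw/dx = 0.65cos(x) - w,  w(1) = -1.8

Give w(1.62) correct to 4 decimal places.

Heun: k1 = f(x_n, w_n); k2 = f(x_n + h, w_n + h·k1); w_{n+1} = w_n + (h/2)·(k1 + k2).
x=1.000000, w=-1.800000:
  k1 = f(1.000000, -1.800000) = 2.151196
  k2 = f(1.310000, -1.133129) = 1.300732
  w ← -1.800000 + (0.31/2)·(2.151196 + 1.300732) = -1.264951
x=1.310000, w=-1.264951:
  k1 = f(1.310000, -1.264951) = 1.432554
  k2 = f(1.620000, -0.820860) = 0.788890
  w ← -1.264951 + (0.31/2)·(1.432554 + 0.788890) = -0.920627
w(1.62) ≈ -0.9206

-0.9206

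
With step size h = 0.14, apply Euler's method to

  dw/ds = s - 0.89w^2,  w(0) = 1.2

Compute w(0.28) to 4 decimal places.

0.9104

Euler: w_{n+1} = w_n + h·f(s_n, w_n).
s=0.000000, w=1.200000: f=-1.281600 → w ← 1.200000 + 0.14·(-1.281600) = 1.020576
s=0.140000, w=1.020576: f=-0.787002 → w ← 1.020576 + 0.14·(-0.787002) = 0.910396
w(0.28) ≈ 0.9104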